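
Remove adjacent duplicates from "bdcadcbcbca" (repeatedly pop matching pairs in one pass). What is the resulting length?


Input: bdcadcbcbca
Stack-based adjacent duplicate removal:
  Read 'b': push. Stack: b
  Read 'd': push. Stack: bd
  Read 'c': push. Stack: bdc
  Read 'a': push. Stack: bdca
  Read 'd': push. Stack: bdcad
  Read 'c': push. Stack: bdcadc
  Read 'b': push. Stack: bdcadcb
  Read 'c': push. Stack: bdcadcbc
  Read 'b': push. Stack: bdcadcbcb
  Read 'c': push. Stack: bdcadcbcbc
  Read 'a': push. Stack: bdcadcbcbca
Final stack: "bdcadcbcbca" (length 11)

11


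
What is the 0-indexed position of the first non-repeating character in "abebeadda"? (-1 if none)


Input: abebeadda
Character frequencies:
  'a': 3
  'b': 2
  'd': 2
  'e': 2
Scanning left to right for freq == 1:
  Position 0 ('a'): freq=3, skip
  Position 1 ('b'): freq=2, skip
  Position 2 ('e'): freq=2, skip
  Position 3 ('b'): freq=2, skip
  Position 4 ('e'): freq=2, skip
  Position 5 ('a'): freq=3, skip
  Position 6 ('d'): freq=2, skip
  Position 7 ('d'): freq=2, skip
  Position 8 ('a'): freq=3, skip
  No unique character found => answer = -1

-1


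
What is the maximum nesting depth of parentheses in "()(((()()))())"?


Input: "()(((()()))())"
Tracking depth:
  Position 0 '(': depth becomes 1
  Position 1 ')': depth becomes 0
  Position 2 '(': depth becomes 1
  Position 3 '(': depth becomes 2
  Position 4 '(': depth becomes 3
  Position 5 '(': depth becomes 4
  Position 6 ')': depth becomes 3
  Position 7 '(': depth becomes 4
  Position 8 ')': depth becomes 3
  Position 9 ')': depth becomes 2
  Position 10 ')': depth becomes 1
  Position 11 '(': depth becomes 2
  Position 12 ')': depth becomes 1
  Position 13 ')': depth becomes 0
Maximum depth reached: 4

4


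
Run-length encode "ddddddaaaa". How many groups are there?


Input: ddddddaaaa
Scanning for consecutive runs:
  Group 1: 'd' x 6 (positions 0-5)
  Group 2: 'a' x 4 (positions 6-9)
Total groups: 2

2


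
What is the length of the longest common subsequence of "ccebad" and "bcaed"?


LCS of "ccebad" and "bcaed"
DP table:
           b    c    a    e    d
      0    0    0    0    0    0
  c   0    0    1    1    1    1
  c   0    0    1    1    1    1
  e   0    0    1    1    2    2
  b   0    1    1    1    2    2
  a   0    1    1    2    2    2
  d   0    1    1    2    2    3
LCS length = dp[6][5] = 3

3


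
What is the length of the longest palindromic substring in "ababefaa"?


Input: "ababefaa"
Checking substrings for palindromes:
  [0:3] "aba" (len 3) => palindrome
  [1:4] "bab" (len 3) => palindrome
  [6:8] "aa" (len 2) => palindrome
Longest palindromic substring: "aba" with length 3

3


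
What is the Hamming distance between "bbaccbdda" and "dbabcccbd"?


Comparing "bbaccbdda" and "dbabcccbd" position by position:
  Position 0: 'b' vs 'd' => differ
  Position 1: 'b' vs 'b' => same
  Position 2: 'a' vs 'a' => same
  Position 3: 'c' vs 'b' => differ
  Position 4: 'c' vs 'c' => same
  Position 5: 'b' vs 'c' => differ
  Position 6: 'd' vs 'c' => differ
  Position 7: 'd' vs 'b' => differ
  Position 8: 'a' vs 'd' => differ
Total differences (Hamming distance): 6

6


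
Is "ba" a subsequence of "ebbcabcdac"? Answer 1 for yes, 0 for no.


Check if "ba" is a subsequence of "ebbcabcdac"
Greedy scan:
  Position 0 ('e'): no match needed
  Position 1 ('b'): matches sub[0] = 'b'
  Position 2 ('b'): no match needed
  Position 3 ('c'): no match needed
  Position 4 ('a'): matches sub[1] = 'a'
  Position 5 ('b'): no match needed
  Position 6 ('c'): no match needed
  Position 7 ('d'): no match needed
  Position 8 ('a'): no match needed
  Position 9 ('c'): no match needed
All 2 characters matched => is a subsequence

1


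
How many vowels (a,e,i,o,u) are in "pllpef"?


Input: pllpef
Checking each character:
  'p' at position 0: consonant
  'l' at position 1: consonant
  'l' at position 2: consonant
  'p' at position 3: consonant
  'e' at position 4: vowel (running total: 1)
  'f' at position 5: consonant
Total vowels: 1

1


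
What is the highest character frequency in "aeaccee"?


Input: aeaccee
Character counts:
  'a': 2
  'c': 2
  'e': 3
Maximum frequency: 3

3


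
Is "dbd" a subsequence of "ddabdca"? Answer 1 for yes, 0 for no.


Check if "dbd" is a subsequence of "ddabdca"
Greedy scan:
  Position 0 ('d'): matches sub[0] = 'd'
  Position 1 ('d'): no match needed
  Position 2 ('a'): no match needed
  Position 3 ('b'): matches sub[1] = 'b'
  Position 4 ('d'): matches sub[2] = 'd'
  Position 5 ('c'): no match needed
  Position 6 ('a'): no match needed
All 3 characters matched => is a subsequence

1


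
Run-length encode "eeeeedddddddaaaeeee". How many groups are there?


Input: eeeeedddddddaaaeeee
Scanning for consecutive runs:
  Group 1: 'e' x 5 (positions 0-4)
  Group 2: 'd' x 7 (positions 5-11)
  Group 3: 'a' x 3 (positions 12-14)
  Group 4: 'e' x 4 (positions 15-18)
Total groups: 4

4


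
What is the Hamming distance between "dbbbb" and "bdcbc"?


Comparing "dbbbb" and "bdcbc" position by position:
  Position 0: 'd' vs 'b' => differ
  Position 1: 'b' vs 'd' => differ
  Position 2: 'b' vs 'c' => differ
  Position 3: 'b' vs 'b' => same
  Position 4: 'b' vs 'c' => differ
Total differences (Hamming distance): 4

4


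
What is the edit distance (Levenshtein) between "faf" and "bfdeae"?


Computing edit distance: "faf" -> "bfdeae"
DP table:
           b    f    d    e    a    e
      0    1    2    3    4    5    6
  f   1    1    1    2    3    4    5
  a   2    2    2    2    3    3    4
  f   3    3    2    3    3    4    4
Edit distance = dp[3][6] = 4

4


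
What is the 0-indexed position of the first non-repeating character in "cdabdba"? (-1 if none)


Input: cdabdba
Character frequencies:
  'a': 2
  'b': 2
  'c': 1
  'd': 2
Scanning left to right for freq == 1:
  Position 0 ('c'): unique! => answer = 0

0


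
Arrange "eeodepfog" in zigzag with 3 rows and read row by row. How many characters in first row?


Zigzag "eeodepfog" into 3 rows:
Placing characters:
  'e' => row 0
  'e' => row 1
  'o' => row 2
  'd' => row 1
  'e' => row 0
  'p' => row 1
  'f' => row 2
  'o' => row 1
  'g' => row 0
Rows:
  Row 0: "eeg"
  Row 1: "edpo"
  Row 2: "of"
First row length: 3

3


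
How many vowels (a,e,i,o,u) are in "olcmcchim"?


Input: olcmcchim
Checking each character:
  'o' at position 0: vowel (running total: 1)
  'l' at position 1: consonant
  'c' at position 2: consonant
  'm' at position 3: consonant
  'c' at position 4: consonant
  'c' at position 5: consonant
  'h' at position 6: consonant
  'i' at position 7: vowel (running total: 2)
  'm' at position 8: consonant
Total vowels: 2

2


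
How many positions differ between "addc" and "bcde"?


Comparing "addc" and "bcde" position by position:
  Position 0: 'a' vs 'b' => DIFFER
  Position 1: 'd' vs 'c' => DIFFER
  Position 2: 'd' vs 'd' => same
  Position 3: 'c' vs 'e' => DIFFER
Positions that differ: 3

3


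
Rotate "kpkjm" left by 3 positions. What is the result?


Input: "kpkjm", rotate left by 3
First 3 characters: "kpk"
Remaining characters: "jm"
Concatenate remaining + first: "jm" + "kpk" = "jmkpk"

jmkpk


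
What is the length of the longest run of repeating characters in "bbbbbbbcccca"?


Input: "bbbbbbbcccca"
Scanning for longest run:
  Position 1 ('b'): continues run of 'b', length=2
  Position 2 ('b'): continues run of 'b', length=3
  Position 3 ('b'): continues run of 'b', length=4
  Position 4 ('b'): continues run of 'b', length=5
  Position 5 ('b'): continues run of 'b', length=6
  Position 6 ('b'): continues run of 'b', length=7
  Position 7 ('c'): new char, reset run to 1
  Position 8 ('c'): continues run of 'c', length=2
  Position 9 ('c'): continues run of 'c', length=3
  Position 10 ('c'): continues run of 'c', length=4
  Position 11 ('a'): new char, reset run to 1
Longest run: 'b' with length 7

7


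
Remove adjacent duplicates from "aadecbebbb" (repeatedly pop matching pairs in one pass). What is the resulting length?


Input: aadecbebbb
Stack-based adjacent duplicate removal:
  Read 'a': push. Stack: a
  Read 'a': matches stack top 'a' => pop. Stack: (empty)
  Read 'd': push. Stack: d
  Read 'e': push. Stack: de
  Read 'c': push. Stack: dec
  Read 'b': push. Stack: decb
  Read 'e': push. Stack: decbe
  Read 'b': push. Stack: decbeb
  Read 'b': matches stack top 'b' => pop. Stack: decbe
  Read 'b': push. Stack: decbeb
Final stack: "decbeb" (length 6)

6


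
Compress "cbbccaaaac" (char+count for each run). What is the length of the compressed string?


Input: cbbccaaaac
Runs:
  'c' x 1 => "c1"
  'b' x 2 => "b2"
  'c' x 2 => "c2"
  'a' x 4 => "a4"
  'c' x 1 => "c1"
Compressed: "c1b2c2a4c1"
Compressed length: 10

10


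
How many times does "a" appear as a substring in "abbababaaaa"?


Searching for "a" in "abbababaaaa"
Scanning each position:
  Position 0: "a" => MATCH
  Position 1: "b" => no
  Position 2: "b" => no
  Position 3: "a" => MATCH
  Position 4: "b" => no
  Position 5: "a" => MATCH
  Position 6: "b" => no
  Position 7: "a" => MATCH
  Position 8: "a" => MATCH
  Position 9: "a" => MATCH
  Position 10: "a" => MATCH
Total occurrences: 7

7


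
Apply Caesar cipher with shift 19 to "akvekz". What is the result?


Caesar cipher: shift "akvekz" by 19
  'a' (pos 0) + 19 = pos 19 = 't'
  'k' (pos 10) + 19 = pos 3 = 'd'
  'v' (pos 21) + 19 = pos 14 = 'o'
  'e' (pos 4) + 19 = pos 23 = 'x'
  'k' (pos 10) + 19 = pos 3 = 'd'
  'z' (pos 25) + 19 = pos 18 = 's'
Result: tdoxds

tdoxds


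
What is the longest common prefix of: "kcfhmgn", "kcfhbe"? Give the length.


Words: kcfhmgn, kcfhbe
  Position 0: all 'k' => match
  Position 1: all 'c' => match
  Position 2: all 'f' => match
  Position 3: all 'h' => match
  Position 4: ('m', 'b') => mismatch, stop
LCP = "kcfh" (length 4)

4


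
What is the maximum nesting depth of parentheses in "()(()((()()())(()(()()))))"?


Input: "()(()((()()())(()(()()))))"
Tracking depth:
  Position 0 '(': depth becomes 1
  Position 1 ')': depth becomes 0
  Position 2 '(': depth becomes 1
  Position 3 '(': depth becomes 2
  Position 4 ')': depth becomes 1
  Position 5 '(': depth becomes 2
  Position 6 '(': depth becomes 3
  Position 7 '(': depth becomes 4
  Position 8 ')': depth becomes 3
  Position 9 '(': depth becomes 4
  Position 10 ')': depth becomes 3
  Position 11 '(': depth becomes 4
  Position 12 ')': depth becomes 3
  Position 13 ')': depth becomes 2
  Position 14 '(': depth becomes 3
  Position 15 '(': depth becomes 4
  Position 16 ')': depth becomes 3
  Position 17 '(': depth becomes 4
  Position 18 '(': depth becomes 5
  Position 19 ')': depth becomes 4
  Position 20 '(': depth becomes 5
  Position 21 ')': depth becomes 4
  Position 22 ')': depth becomes 3
  Position 23 ')': depth becomes 2
  Position 24 ')': depth becomes 1
  Position 25 ')': depth becomes 0
Maximum depth reached: 5

5


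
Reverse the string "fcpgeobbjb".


Input: fcpgeobbjb
Reading characters right to left:
  Position 9: 'b'
  Position 8: 'j'
  Position 7: 'b'
  Position 6: 'b'
  Position 5: 'o'
  Position 4: 'e'
  Position 3: 'g'
  Position 2: 'p'
  Position 1: 'c'
  Position 0: 'f'
Reversed: bjbboegpcf

bjbboegpcf


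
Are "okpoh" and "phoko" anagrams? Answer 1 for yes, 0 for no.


Strings: "okpoh", "phoko"
Sorted first:  hkoop
Sorted second: hkoop
Sorted forms match => anagrams

1


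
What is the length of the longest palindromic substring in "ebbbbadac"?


Input: "ebbbbadac"
Checking substrings for palindromes:
  [1:5] "bbbb" (len 4) => palindrome
  [1:4] "bbb" (len 3) => palindrome
  [2:5] "bbb" (len 3) => palindrome
  [5:8] "ada" (len 3) => palindrome
  [1:3] "bb" (len 2) => palindrome
  [2:4] "bb" (len 2) => palindrome
Longest palindromic substring: "bbbb" with length 4

4


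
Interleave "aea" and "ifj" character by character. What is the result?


Interleaving "aea" and "ifj":
  Position 0: 'a' from first, 'i' from second => "ai"
  Position 1: 'e' from first, 'f' from second => "ef"
  Position 2: 'a' from first, 'j' from second => "aj"
Result: aiefaj

aiefaj


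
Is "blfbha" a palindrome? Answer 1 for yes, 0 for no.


Input: blfbha
Reversed: ahbflb
  Compare pos 0 ('b') with pos 5 ('a'): MISMATCH
  Compare pos 1 ('l') with pos 4 ('h'): MISMATCH
  Compare pos 2 ('f') with pos 3 ('b'): MISMATCH
Result: not a palindrome

0


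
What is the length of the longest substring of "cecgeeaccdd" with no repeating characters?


Input: "cecgeeaccdd"
Sliding window (track last position of each char):
  Position 0 ('c'): window [0,0] length 1 -- new best
  Position 1 ('e'): window [0,1] length 2 -- new best
  Position 2 ('c'): repeat (last at 0), move window start to 1
  Position 2 ('c'): window [1,2] length 2
  Position 3 ('g'): window [1,3] length 3 -- new best
  Position 4 ('e'): repeat (last at 1), move window start to 2
  Position 4 ('e'): window [2,4] length 3
  Position 5 ('e'): repeat (last at 4), move window start to 5
  Position 5 ('e'): window [5,5] length 1
  Position 6 ('a'): window [5,6] length 2
  Position 7 ('c'): window [5,7] length 3
  Position 8 ('c'): repeat (last at 7), move window start to 8
  Position 8 ('c'): window [8,8] length 1
  Position 9 ('d'): window [8,9] length 2
  Position 10 ('d'): repeat (last at 9), move window start to 10
  Position 10 ('d'): window [10,10] length 1
Longest substring with no repeats: "ecg" with length 3

3


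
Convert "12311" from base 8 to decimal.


Input: "12311" in base 8
Positional expansion:
  Digit '1' (value 1) x 8^4 = 4096
  Digit '2' (value 2) x 8^3 = 1024
  Digit '3' (value 3) x 8^2 = 192
  Digit '1' (value 1) x 8^1 = 8
  Digit '1' (value 1) x 8^0 = 1
Sum = 5321

5321


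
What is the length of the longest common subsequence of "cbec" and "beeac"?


LCS of "cbec" and "beeac"
DP table:
           b    e    e    a    c
      0    0    0    0    0    0
  c   0    0    0    0    0    1
  b   0    1    1    1    1    1
  e   0    1    2    2    2    2
  c   0    1    2    2    2    3
LCS length = dp[4][5] = 3

3


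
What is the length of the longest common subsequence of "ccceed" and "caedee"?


LCS of "ccceed" and "caedee"
DP table:
           c    a    e    d    e    e
      0    0    0    0    0    0    0
  c   0    1    1    1    1    1    1
  c   0    1    1    1    1    1    1
  c   0    1    1    1    1    1    1
  e   0    1    1    2    2    2    2
  e   0    1    1    2    2    3    3
  d   0    1    1    2    3    3    3
LCS length = dp[6][6] = 3

3


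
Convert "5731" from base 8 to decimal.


Input: "5731" in base 8
Positional expansion:
  Digit '5' (value 5) x 8^3 = 2560
  Digit '7' (value 7) x 8^2 = 448
  Digit '3' (value 3) x 8^1 = 24
  Digit '1' (value 1) x 8^0 = 1
Sum = 3033

3033


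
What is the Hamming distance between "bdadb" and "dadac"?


Comparing "bdadb" and "dadac" position by position:
  Position 0: 'b' vs 'd' => differ
  Position 1: 'd' vs 'a' => differ
  Position 2: 'a' vs 'd' => differ
  Position 3: 'd' vs 'a' => differ
  Position 4: 'b' vs 'c' => differ
Total differences (Hamming distance): 5

5


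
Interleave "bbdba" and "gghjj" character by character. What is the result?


Interleaving "bbdba" and "gghjj":
  Position 0: 'b' from first, 'g' from second => "bg"
  Position 1: 'b' from first, 'g' from second => "bg"
  Position 2: 'd' from first, 'h' from second => "dh"
  Position 3: 'b' from first, 'j' from second => "bj"
  Position 4: 'a' from first, 'j' from second => "aj"
Result: bgbgdhbjaj

bgbgdhbjaj


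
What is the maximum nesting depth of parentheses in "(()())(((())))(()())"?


Input: "(()())(((())))(()())"
Tracking depth:
  Position 0 '(': depth becomes 1
  Position 1 '(': depth becomes 2
  Position 2 ')': depth becomes 1
  Position 3 '(': depth becomes 2
  Position 4 ')': depth becomes 1
  Position 5 ')': depth becomes 0
  Position 6 '(': depth becomes 1
  Position 7 '(': depth becomes 2
  Position 8 '(': depth becomes 3
  Position 9 '(': depth becomes 4
  Position 10 ')': depth becomes 3
  Position 11 ')': depth becomes 2
  Position 12 ')': depth becomes 1
  Position 13 ')': depth becomes 0
  Position 14 '(': depth becomes 1
  Position 15 '(': depth becomes 2
  Position 16 ')': depth becomes 1
  Position 17 '(': depth becomes 2
  Position 18 ')': depth becomes 1
  Position 19 ')': depth becomes 0
Maximum depth reached: 4

4


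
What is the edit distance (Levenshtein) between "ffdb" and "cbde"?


Computing edit distance: "ffdb" -> "cbde"
DP table:
           c    b    d    e
      0    1    2    3    4
  f   1    1    2    3    4
  f   2    2    2    3    4
  d   3    3    3    2    3
  b   4    4    3    3    3
Edit distance = dp[4][4] = 3

3


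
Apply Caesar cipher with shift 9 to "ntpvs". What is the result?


Caesar cipher: shift "ntpvs" by 9
  'n' (pos 13) + 9 = pos 22 = 'w'
  't' (pos 19) + 9 = pos 2 = 'c'
  'p' (pos 15) + 9 = pos 24 = 'y'
  'v' (pos 21) + 9 = pos 4 = 'e'
  's' (pos 18) + 9 = pos 1 = 'b'
Result: wcyeb

wcyeb


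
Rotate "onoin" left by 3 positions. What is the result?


Input: "onoin", rotate left by 3
First 3 characters: "ono"
Remaining characters: "in"
Concatenate remaining + first: "in" + "ono" = "inono"

inono


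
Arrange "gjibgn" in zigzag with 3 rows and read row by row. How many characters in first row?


Zigzag "gjibgn" into 3 rows:
Placing characters:
  'g' => row 0
  'j' => row 1
  'i' => row 2
  'b' => row 1
  'g' => row 0
  'n' => row 1
Rows:
  Row 0: "gg"
  Row 1: "jbn"
  Row 2: "i"
First row length: 2

2


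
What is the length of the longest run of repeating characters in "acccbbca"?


Input: "acccbbca"
Scanning for longest run:
  Position 1 ('c'): new char, reset run to 1
  Position 2 ('c'): continues run of 'c', length=2
  Position 3 ('c'): continues run of 'c', length=3
  Position 4 ('b'): new char, reset run to 1
  Position 5 ('b'): continues run of 'b', length=2
  Position 6 ('c'): new char, reset run to 1
  Position 7 ('a'): new char, reset run to 1
Longest run: 'c' with length 3

3


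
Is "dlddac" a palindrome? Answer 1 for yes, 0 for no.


Input: dlddac
Reversed: caddld
  Compare pos 0 ('d') with pos 5 ('c'): MISMATCH
  Compare pos 1 ('l') with pos 4 ('a'): MISMATCH
  Compare pos 2 ('d') with pos 3 ('d'): match
Result: not a palindrome

0


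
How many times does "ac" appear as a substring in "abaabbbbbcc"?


Searching for "ac" in "abaabbbbbcc"
Scanning each position:
  Position 0: "ab" => no
  Position 1: "ba" => no
  Position 2: "aa" => no
  Position 3: "ab" => no
  Position 4: "bb" => no
  Position 5: "bb" => no
  Position 6: "bb" => no
  Position 7: "bb" => no
  Position 8: "bc" => no
  Position 9: "cc" => no
Total occurrences: 0

0


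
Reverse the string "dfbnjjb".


Input: dfbnjjb
Reading characters right to left:
  Position 6: 'b'
  Position 5: 'j'
  Position 4: 'j'
  Position 3: 'n'
  Position 2: 'b'
  Position 1: 'f'
  Position 0: 'd'
Reversed: bjjnbfd

bjjnbfd


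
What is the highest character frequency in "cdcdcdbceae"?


Input: cdcdcdbceae
Character counts:
  'a': 1
  'b': 1
  'c': 4
  'd': 3
  'e': 2
Maximum frequency: 4

4


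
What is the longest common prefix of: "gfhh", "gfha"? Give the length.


Words: gfhh, gfha
  Position 0: all 'g' => match
  Position 1: all 'f' => match
  Position 2: all 'h' => match
  Position 3: ('h', 'a') => mismatch, stop
LCP = "gfh" (length 3)

3


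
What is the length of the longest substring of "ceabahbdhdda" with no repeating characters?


Input: "ceabahbdhdda"
Sliding window (track last position of each char):
  Position 0 ('c'): window [0,0] length 1 -- new best
  Position 1 ('e'): window [0,1] length 2 -- new best
  Position 2 ('a'): window [0,2] length 3 -- new best
  Position 3 ('b'): window [0,3] length 4 -- new best
  Position 4 ('a'): repeat (last at 2), move window start to 3
  Position 4 ('a'): window [3,4] length 2
  Position 5 ('h'): window [3,5] length 3
  Position 6 ('b'): repeat (last at 3), move window start to 4
  Position 6 ('b'): window [4,6] length 3
  Position 7 ('d'): window [4,7] length 4
  Position 8 ('h'): repeat (last at 5), move window start to 6
  Position 8 ('h'): window [6,8] length 3
  Position 9 ('d'): repeat (last at 7), move window start to 8
  Position 9 ('d'): window [8,9] length 2
  Position 10 ('d'): repeat (last at 9), move window start to 10
  Position 10 ('d'): window [10,10] length 1
  Position 11 ('a'): window [10,11] length 2
Longest substring with no repeats: "ceab" with length 4

4


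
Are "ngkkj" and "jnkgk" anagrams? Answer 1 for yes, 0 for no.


Strings: "ngkkj", "jnkgk"
Sorted first:  gjkkn
Sorted second: gjkkn
Sorted forms match => anagrams

1


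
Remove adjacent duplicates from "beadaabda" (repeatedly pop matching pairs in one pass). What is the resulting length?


Input: beadaabda
Stack-based adjacent duplicate removal:
  Read 'b': push. Stack: b
  Read 'e': push. Stack: be
  Read 'a': push. Stack: bea
  Read 'd': push. Stack: bead
  Read 'a': push. Stack: beada
  Read 'a': matches stack top 'a' => pop. Stack: bead
  Read 'b': push. Stack: beadb
  Read 'd': push. Stack: beadbd
  Read 'a': push. Stack: beadbda
Final stack: "beadbda" (length 7)

7


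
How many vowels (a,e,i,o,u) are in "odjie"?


Input: odjie
Checking each character:
  'o' at position 0: vowel (running total: 1)
  'd' at position 1: consonant
  'j' at position 2: consonant
  'i' at position 3: vowel (running total: 2)
  'e' at position 4: vowel (running total: 3)
Total vowels: 3

3


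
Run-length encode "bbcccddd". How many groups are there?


Input: bbcccddd
Scanning for consecutive runs:
  Group 1: 'b' x 2 (positions 0-1)
  Group 2: 'c' x 3 (positions 2-4)
  Group 3: 'd' x 3 (positions 5-7)
Total groups: 3

3


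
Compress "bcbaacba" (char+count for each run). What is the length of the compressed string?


Input: bcbaacba
Runs:
  'b' x 1 => "b1"
  'c' x 1 => "c1"
  'b' x 1 => "b1"
  'a' x 2 => "a2"
  'c' x 1 => "c1"
  'b' x 1 => "b1"
  'a' x 1 => "a1"
Compressed: "b1c1b1a2c1b1a1"
Compressed length: 14

14


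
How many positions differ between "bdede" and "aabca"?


Comparing "bdede" and "aabca" position by position:
  Position 0: 'b' vs 'a' => DIFFER
  Position 1: 'd' vs 'a' => DIFFER
  Position 2: 'e' vs 'b' => DIFFER
  Position 3: 'd' vs 'c' => DIFFER
  Position 4: 'e' vs 'a' => DIFFER
Positions that differ: 5

5


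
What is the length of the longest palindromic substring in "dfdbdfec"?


Input: "dfdbdfec"
Checking substrings for palindromes:
  [1:6] "fdbdf" (len 5) => palindrome
  [0:3] "dfd" (len 3) => palindrome
  [2:5] "dbd" (len 3) => palindrome
Longest palindromic substring: "fdbdf" with length 5

5


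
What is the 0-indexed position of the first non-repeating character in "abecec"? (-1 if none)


Input: abecec
Character frequencies:
  'a': 1
  'b': 1
  'c': 2
  'e': 2
Scanning left to right for freq == 1:
  Position 0 ('a'): unique! => answer = 0

0


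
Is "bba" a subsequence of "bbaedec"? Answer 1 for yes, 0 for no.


Check if "bba" is a subsequence of "bbaedec"
Greedy scan:
  Position 0 ('b'): matches sub[0] = 'b'
  Position 1 ('b'): matches sub[1] = 'b'
  Position 2 ('a'): matches sub[2] = 'a'
  Position 3 ('e'): no match needed
  Position 4 ('d'): no match needed
  Position 5 ('e'): no match needed
  Position 6 ('c'): no match needed
All 3 characters matched => is a subsequence

1


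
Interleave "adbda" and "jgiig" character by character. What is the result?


Interleaving "adbda" and "jgiig":
  Position 0: 'a' from first, 'j' from second => "aj"
  Position 1: 'd' from first, 'g' from second => "dg"
  Position 2: 'b' from first, 'i' from second => "bi"
  Position 3: 'd' from first, 'i' from second => "di"
  Position 4: 'a' from first, 'g' from second => "ag"
Result: ajdgbidiag

ajdgbidiag


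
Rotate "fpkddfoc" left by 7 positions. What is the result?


Input: "fpkddfoc", rotate left by 7
First 7 characters: "fpkddfo"
Remaining characters: "c"
Concatenate remaining + first: "c" + "fpkddfo" = "cfpkddfo"

cfpkddfo


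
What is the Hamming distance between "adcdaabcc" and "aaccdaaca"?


Comparing "adcdaabcc" and "aaccdaaca" position by position:
  Position 0: 'a' vs 'a' => same
  Position 1: 'd' vs 'a' => differ
  Position 2: 'c' vs 'c' => same
  Position 3: 'd' vs 'c' => differ
  Position 4: 'a' vs 'd' => differ
  Position 5: 'a' vs 'a' => same
  Position 6: 'b' vs 'a' => differ
  Position 7: 'c' vs 'c' => same
  Position 8: 'c' vs 'a' => differ
Total differences (Hamming distance): 5

5


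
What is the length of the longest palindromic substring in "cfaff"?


Input: "cfaff"
Checking substrings for palindromes:
  [1:4] "faf" (len 3) => palindrome
  [3:5] "ff" (len 2) => palindrome
Longest palindromic substring: "faf" with length 3

3


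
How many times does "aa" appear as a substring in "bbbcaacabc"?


Searching for "aa" in "bbbcaacabc"
Scanning each position:
  Position 0: "bb" => no
  Position 1: "bb" => no
  Position 2: "bc" => no
  Position 3: "ca" => no
  Position 4: "aa" => MATCH
  Position 5: "ac" => no
  Position 6: "ca" => no
  Position 7: "ab" => no
  Position 8: "bc" => no
Total occurrences: 1

1


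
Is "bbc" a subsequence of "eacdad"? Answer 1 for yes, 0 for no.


Check if "bbc" is a subsequence of "eacdad"
Greedy scan:
  Position 0 ('e'): no match needed
  Position 1 ('a'): no match needed
  Position 2 ('c'): no match needed
  Position 3 ('d'): no match needed
  Position 4 ('a'): no match needed
  Position 5 ('d'): no match needed
Only matched 0/3 characters => not a subsequence

0


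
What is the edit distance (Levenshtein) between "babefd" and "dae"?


Computing edit distance: "babefd" -> "dae"
DP table:
           d    a    e
      0    1    2    3
  b   1    1    2    3
  a   2    2    1    2
  b   3    3    2    2
  e   4    4    3    2
  f   5    5    4    3
  d   6    5    5    4
Edit distance = dp[6][3] = 4

4


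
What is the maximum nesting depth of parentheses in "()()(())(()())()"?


Input: "()()(())(()())()"
Tracking depth:
  Position 0 '(': depth becomes 1
  Position 1 ')': depth becomes 0
  Position 2 '(': depth becomes 1
  Position 3 ')': depth becomes 0
  Position 4 '(': depth becomes 1
  Position 5 '(': depth becomes 2
  Position 6 ')': depth becomes 1
  Position 7 ')': depth becomes 0
  Position 8 '(': depth becomes 1
  Position 9 '(': depth becomes 2
  Position 10 ')': depth becomes 1
  Position 11 '(': depth becomes 2
  Position 12 ')': depth becomes 1
  Position 13 ')': depth becomes 0
  Position 14 '(': depth becomes 1
  Position 15 ')': depth becomes 0
Maximum depth reached: 2

2


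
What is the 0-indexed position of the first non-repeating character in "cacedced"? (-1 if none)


Input: cacedced
Character frequencies:
  'a': 1
  'c': 3
  'd': 2
  'e': 2
Scanning left to right for freq == 1:
  Position 0 ('c'): freq=3, skip
  Position 1 ('a'): unique! => answer = 1

1


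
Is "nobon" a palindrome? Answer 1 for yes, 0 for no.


Input: nobon
Reversed: nobon
  Compare pos 0 ('n') with pos 4 ('n'): match
  Compare pos 1 ('o') with pos 3 ('o'): match
Result: palindrome

1


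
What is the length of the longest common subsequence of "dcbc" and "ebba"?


LCS of "dcbc" and "ebba"
DP table:
           e    b    b    a
      0    0    0    0    0
  d   0    0    0    0    0
  c   0    0    0    0    0
  b   0    0    1    1    1
  c   0    0    1    1    1
LCS length = dp[4][4] = 1

1


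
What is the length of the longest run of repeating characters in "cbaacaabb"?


Input: "cbaacaabb"
Scanning for longest run:
  Position 1 ('b'): new char, reset run to 1
  Position 2 ('a'): new char, reset run to 1
  Position 3 ('a'): continues run of 'a', length=2
  Position 4 ('c'): new char, reset run to 1
  Position 5 ('a'): new char, reset run to 1
  Position 6 ('a'): continues run of 'a', length=2
  Position 7 ('b'): new char, reset run to 1
  Position 8 ('b'): continues run of 'b', length=2
Longest run: 'a' with length 2

2


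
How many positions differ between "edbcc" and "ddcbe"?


Comparing "edbcc" and "ddcbe" position by position:
  Position 0: 'e' vs 'd' => DIFFER
  Position 1: 'd' vs 'd' => same
  Position 2: 'b' vs 'c' => DIFFER
  Position 3: 'c' vs 'b' => DIFFER
  Position 4: 'c' vs 'e' => DIFFER
Positions that differ: 4

4


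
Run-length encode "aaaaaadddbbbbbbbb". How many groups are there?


Input: aaaaaadddbbbbbbbb
Scanning for consecutive runs:
  Group 1: 'a' x 6 (positions 0-5)
  Group 2: 'd' x 3 (positions 6-8)
  Group 3: 'b' x 8 (positions 9-16)
Total groups: 3

3


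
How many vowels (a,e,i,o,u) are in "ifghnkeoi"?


Input: ifghnkeoi
Checking each character:
  'i' at position 0: vowel (running total: 1)
  'f' at position 1: consonant
  'g' at position 2: consonant
  'h' at position 3: consonant
  'n' at position 4: consonant
  'k' at position 5: consonant
  'e' at position 6: vowel (running total: 2)
  'o' at position 7: vowel (running total: 3)
  'i' at position 8: vowel (running total: 4)
Total vowels: 4

4


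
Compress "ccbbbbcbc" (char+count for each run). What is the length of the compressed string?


Input: ccbbbbcbc
Runs:
  'c' x 2 => "c2"
  'b' x 4 => "b4"
  'c' x 1 => "c1"
  'b' x 1 => "b1"
  'c' x 1 => "c1"
Compressed: "c2b4c1b1c1"
Compressed length: 10

10


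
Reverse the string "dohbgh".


Input: dohbgh
Reading characters right to left:
  Position 5: 'h'
  Position 4: 'g'
  Position 3: 'b'
  Position 2: 'h'
  Position 1: 'o'
  Position 0: 'd'
Reversed: hgbhod

hgbhod


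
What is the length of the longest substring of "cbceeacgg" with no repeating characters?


Input: "cbceeacgg"
Sliding window (track last position of each char):
  Position 0 ('c'): window [0,0] length 1 -- new best
  Position 1 ('b'): window [0,1] length 2 -- new best
  Position 2 ('c'): repeat (last at 0), move window start to 1
  Position 2 ('c'): window [1,2] length 2
  Position 3 ('e'): window [1,3] length 3 -- new best
  Position 4 ('e'): repeat (last at 3), move window start to 4
  Position 4 ('e'): window [4,4] length 1
  Position 5 ('a'): window [4,5] length 2
  Position 6 ('c'): window [4,6] length 3
  Position 7 ('g'): window [4,7] length 4 -- new best
  Position 8 ('g'): repeat (last at 7), move window start to 8
  Position 8 ('g'): window [8,8] length 1
Longest substring with no repeats: "eacg" with length 4

4


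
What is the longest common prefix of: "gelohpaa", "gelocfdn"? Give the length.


Words: gelohpaa, gelocfdn
  Position 0: all 'g' => match
  Position 1: all 'e' => match
  Position 2: all 'l' => match
  Position 3: all 'o' => match
  Position 4: ('h', 'c') => mismatch, stop
LCP = "gelo" (length 4)

4


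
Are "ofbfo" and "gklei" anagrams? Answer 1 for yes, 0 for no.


Strings: "ofbfo", "gklei"
Sorted first:  bffoo
Sorted second: egikl
Differ at position 0: 'b' vs 'e' => not anagrams

0


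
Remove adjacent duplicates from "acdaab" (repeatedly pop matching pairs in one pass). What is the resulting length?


Input: acdaab
Stack-based adjacent duplicate removal:
  Read 'a': push. Stack: a
  Read 'c': push. Stack: ac
  Read 'd': push. Stack: acd
  Read 'a': push. Stack: acda
  Read 'a': matches stack top 'a' => pop. Stack: acd
  Read 'b': push. Stack: acdb
Final stack: "acdb" (length 4)

4


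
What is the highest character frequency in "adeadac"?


Input: adeadac
Character counts:
  'a': 3
  'c': 1
  'd': 2
  'e': 1
Maximum frequency: 3

3


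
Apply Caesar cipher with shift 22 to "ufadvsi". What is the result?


Caesar cipher: shift "ufadvsi" by 22
  'u' (pos 20) + 22 = pos 16 = 'q'
  'f' (pos 5) + 22 = pos 1 = 'b'
  'a' (pos 0) + 22 = pos 22 = 'w'
  'd' (pos 3) + 22 = pos 25 = 'z'
  'v' (pos 21) + 22 = pos 17 = 'r'
  's' (pos 18) + 22 = pos 14 = 'o'
  'i' (pos 8) + 22 = pos 4 = 'e'
Result: qbwzroe

qbwzroe


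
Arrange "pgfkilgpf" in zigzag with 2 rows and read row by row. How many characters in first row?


Zigzag "pgfkilgpf" into 2 rows:
Placing characters:
  'p' => row 0
  'g' => row 1
  'f' => row 0
  'k' => row 1
  'i' => row 0
  'l' => row 1
  'g' => row 0
  'p' => row 1
  'f' => row 0
Rows:
  Row 0: "pfigf"
  Row 1: "gklp"
First row length: 5

5


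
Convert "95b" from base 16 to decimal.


Input: "95b" in base 16
Positional expansion:
  Digit '9' (value 9) x 16^2 = 2304
  Digit '5' (value 5) x 16^1 = 80
  Digit 'b' (value 11) x 16^0 = 11
Sum = 2395

2395


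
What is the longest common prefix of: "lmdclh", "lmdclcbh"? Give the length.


Words: lmdclh, lmdclcbh
  Position 0: all 'l' => match
  Position 1: all 'm' => match
  Position 2: all 'd' => match
  Position 3: all 'c' => match
  Position 4: all 'l' => match
  Position 5: ('h', 'c') => mismatch, stop
LCP = "lmdcl" (length 5)

5


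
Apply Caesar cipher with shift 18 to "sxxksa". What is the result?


Caesar cipher: shift "sxxksa" by 18
  's' (pos 18) + 18 = pos 10 = 'k'
  'x' (pos 23) + 18 = pos 15 = 'p'
  'x' (pos 23) + 18 = pos 15 = 'p'
  'k' (pos 10) + 18 = pos 2 = 'c'
  's' (pos 18) + 18 = pos 10 = 'k'
  'a' (pos 0) + 18 = pos 18 = 's'
Result: kppcks

kppcks


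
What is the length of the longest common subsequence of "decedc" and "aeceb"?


LCS of "decedc" and "aeceb"
DP table:
           a    e    c    e    b
      0    0    0    0    0    0
  d   0    0    0    0    0    0
  e   0    0    1    1    1    1
  c   0    0    1    2    2    2
  e   0    0    1    2    3    3
  d   0    0    1    2    3    3
  c   0    0    1    2    3    3
LCS length = dp[6][5] = 3

3


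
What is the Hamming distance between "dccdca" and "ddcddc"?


Comparing "dccdca" and "ddcddc" position by position:
  Position 0: 'd' vs 'd' => same
  Position 1: 'c' vs 'd' => differ
  Position 2: 'c' vs 'c' => same
  Position 3: 'd' vs 'd' => same
  Position 4: 'c' vs 'd' => differ
  Position 5: 'a' vs 'c' => differ
Total differences (Hamming distance): 3

3


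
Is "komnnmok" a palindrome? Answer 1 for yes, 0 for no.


Input: komnnmok
Reversed: komnnmok
  Compare pos 0 ('k') with pos 7 ('k'): match
  Compare pos 1 ('o') with pos 6 ('o'): match
  Compare pos 2 ('m') with pos 5 ('m'): match
  Compare pos 3 ('n') with pos 4 ('n'): match
Result: palindrome

1


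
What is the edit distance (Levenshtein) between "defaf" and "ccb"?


Computing edit distance: "defaf" -> "ccb"
DP table:
           c    c    b
      0    1    2    3
  d   1    1    2    3
  e   2    2    2    3
  f   3    3    3    3
  a   4    4    4    4
  f   5    5    5    5
Edit distance = dp[5][3] = 5

5


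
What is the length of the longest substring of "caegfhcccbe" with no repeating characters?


Input: "caegfhcccbe"
Sliding window (track last position of each char):
  Position 0 ('c'): window [0,0] length 1 -- new best
  Position 1 ('a'): window [0,1] length 2 -- new best
  Position 2 ('e'): window [0,2] length 3 -- new best
  Position 3 ('g'): window [0,3] length 4 -- new best
  Position 4 ('f'): window [0,4] length 5 -- new best
  Position 5 ('h'): window [0,5] length 6 -- new best
  Position 6 ('c'): repeat (last at 0), move window start to 1
  Position 6 ('c'): window [1,6] length 6
  Position 7 ('c'): repeat (last at 6), move window start to 7
  Position 7 ('c'): window [7,7] length 1
  Position 8 ('c'): repeat (last at 7), move window start to 8
  Position 8 ('c'): window [8,8] length 1
  Position 9 ('b'): window [8,9] length 2
  Position 10 ('e'): window [8,10] length 3
Longest substring with no repeats: "caegfh" with length 6

6


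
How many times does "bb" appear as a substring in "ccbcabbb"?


Searching for "bb" in "ccbcabbb"
Scanning each position:
  Position 0: "cc" => no
  Position 1: "cb" => no
  Position 2: "bc" => no
  Position 3: "ca" => no
  Position 4: "ab" => no
  Position 5: "bb" => MATCH
  Position 6: "bb" => MATCH
Total occurrences: 2

2


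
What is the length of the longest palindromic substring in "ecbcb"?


Input: "ecbcb"
Checking substrings for palindromes:
  [1:4] "cbc" (len 3) => palindrome
  [2:5] "bcb" (len 3) => palindrome
Longest palindromic substring: "cbc" with length 3

3


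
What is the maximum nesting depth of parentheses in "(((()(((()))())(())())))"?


Input: "(((()(((()))())(())())))"
Tracking depth:
  Position 0 '(': depth becomes 1
  Position 1 '(': depth becomes 2
  Position 2 '(': depth becomes 3
  Position 3 '(': depth becomes 4
  Position 4 ')': depth becomes 3
  Position 5 '(': depth becomes 4
  Position 6 '(': depth becomes 5
  Position 7 '(': depth becomes 6
  Position 8 '(': depth becomes 7
  Position 9 ')': depth becomes 6
  Position 10 ')': depth becomes 5
  Position 11 ')': depth becomes 4
  Position 12 '(': depth becomes 5
  Position 13 ')': depth becomes 4
  Position 14 ')': depth becomes 3
  Position 15 '(': depth becomes 4
  Position 16 '(': depth becomes 5
  Position 17 ')': depth becomes 4
  Position 18 ')': depth becomes 3
  Position 19 '(': depth becomes 4
  Position 20 ')': depth becomes 3
  Position 21 ')': depth becomes 2
  Position 22 ')': depth becomes 1
  Position 23 ')': depth becomes 0
Maximum depth reached: 7

7


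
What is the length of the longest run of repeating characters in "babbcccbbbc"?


Input: "babbcccbbbc"
Scanning for longest run:
  Position 1 ('a'): new char, reset run to 1
  Position 2 ('b'): new char, reset run to 1
  Position 3 ('b'): continues run of 'b', length=2
  Position 4 ('c'): new char, reset run to 1
  Position 5 ('c'): continues run of 'c', length=2
  Position 6 ('c'): continues run of 'c', length=3
  Position 7 ('b'): new char, reset run to 1
  Position 8 ('b'): continues run of 'b', length=2
  Position 9 ('b'): continues run of 'b', length=3
  Position 10 ('c'): new char, reset run to 1
Longest run: 'c' with length 3

3


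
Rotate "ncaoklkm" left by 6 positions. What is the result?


Input: "ncaoklkm", rotate left by 6
First 6 characters: "ncaokl"
Remaining characters: "km"
Concatenate remaining + first: "km" + "ncaokl" = "kmncaokl"

kmncaokl


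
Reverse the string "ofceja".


Input: ofceja
Reading characters right to left:
  Position 5: 'a'
  Position 4: 'j'
  Position 3: 'e'
  Position 2: 'c'
  Position 1: 'f'
  Position 0: 'o'
Reversed: ajecfo

ajecfo


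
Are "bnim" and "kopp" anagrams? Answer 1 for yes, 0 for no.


Strings: "bnim", "kopp"
Sorted first:  bimn
Sorted second: kopp
Differ at position 0: 'b' vs 'k' => not anagrams

0


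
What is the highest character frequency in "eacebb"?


Input: eacebb
Character counts:
  'a': 1
  'b': 2
  'c': 1
  'e': 2
Maximum frequency: 2

2


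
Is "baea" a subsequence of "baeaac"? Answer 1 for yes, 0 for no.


Check if "baea" is a subsequence of "baeaac"
Greedy scan:
  Position 0 ('b'): matches sub[0] = 'b'
  Position 1 ('a'): matches sub[1] = 'a'
  Position 2 ('e'): matches sub[2] = 'e'
  Position 3 ('a'): matches sub[3] = 'a'
  Position 4 ('a'): no match needed
  Position 5 ('c'): no match needed
All 4 characters matched => is a subsequence

1


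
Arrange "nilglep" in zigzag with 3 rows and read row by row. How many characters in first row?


Zigzag "nilglep" into 3 rows:
Placing characters:
  'n' => row 0
  'i' => row 1
  'l' => row 2
  'g' => row 1
  'l' => row 0
  'e' => row 1
  'p' => row 2
Rows:
  Row 0: "nl"
  Row 1: "ige"
  Row 2: "lp"
First row length: 2

2


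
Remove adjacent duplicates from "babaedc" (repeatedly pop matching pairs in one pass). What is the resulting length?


Input: babaedc
Stack-based adjacent duplicate removal:
  Read 'b': push. Stack: b
  Read 'a': push. Stack: ba
  Read 'b': push. Stack: bab
  Read 'a': push. Stack: baba
  Read 'e': push. Stack: babae
  Read 'd': push. Stack: babaed
  Read 'c': push. Stack: babaedc
Final stack: "babaedc" (length 7)

7


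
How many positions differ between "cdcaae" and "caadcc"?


Comparing "cdcaae" and "caadcc" position by position:
  Position 0: 'c' vs 'c' => same
  Position 1: 'd' vs 'a' => DIFFER
  Position 2: 'c' vs 'a' => DIFFER
  Position 3: 'a' vs 'd' => DIFFER
  Position 4: 'a' vs 'c' => DIFFER
  Position 5: 'e' vs 'c' => DIFFER
Positions that differ: 5

5
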